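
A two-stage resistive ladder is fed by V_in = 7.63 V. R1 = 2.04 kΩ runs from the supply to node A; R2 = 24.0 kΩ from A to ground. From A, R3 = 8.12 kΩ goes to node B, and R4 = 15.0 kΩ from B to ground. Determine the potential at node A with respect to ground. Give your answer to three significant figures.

V_A ≈ 6.50 V

Node A sees R2 in parallel with the series input of stage 2, R3 + R4 = 23.12 kΩ.
R2 ‖ (R3+R4) = 11.78 kΩ.
First divider: V_A = V_in · 11.78/(2.04 + 11.78) = 6.503 V.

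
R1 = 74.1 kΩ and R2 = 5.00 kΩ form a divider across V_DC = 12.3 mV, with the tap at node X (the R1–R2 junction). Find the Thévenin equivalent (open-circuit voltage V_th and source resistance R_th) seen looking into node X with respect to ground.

V_th ≈ 0.777 mV, R_th ≈ 4.68 kΩ

Open-circuit (no load on X): V_th = V_DC · R2/(R1 + R2) = 12.3 × 5.00/(74.10 + 5.00) = 0.7775 mV.
Looking into X with the source shorted: R_th = R1·R2/(R1+R2) = 74.10 × 5.00/79.10 = 4.684 kΩ.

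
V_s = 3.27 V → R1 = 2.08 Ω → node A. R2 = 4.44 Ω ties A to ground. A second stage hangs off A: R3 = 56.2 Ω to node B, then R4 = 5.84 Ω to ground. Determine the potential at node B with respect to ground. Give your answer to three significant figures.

V_B ≈ 0.205 V

The second stage (R3 + R4 = 62.04 Ω) loads node A in parallel with R2.
Effective lower resistance at A: R2 ‖ 62.04 = 4.143 Ω.
First divider: V_A = V_s · 4.143/(2.08 + 4.143) = 2.177 V.
Then the unloaded second divider: V_B = V_A × R4/(R3+R4) = 2.177 × 0.09413 = 0.2049 V.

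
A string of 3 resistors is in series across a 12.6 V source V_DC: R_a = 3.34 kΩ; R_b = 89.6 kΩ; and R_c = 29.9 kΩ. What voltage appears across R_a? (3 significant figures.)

V ≈ 0.343 V

ΣR = 3.34 + 89.6 + 29.9 = 122.8 kΩ.
V = V_DC · R/ΣR = 12.6 × 0.02719 = 0.3426 V.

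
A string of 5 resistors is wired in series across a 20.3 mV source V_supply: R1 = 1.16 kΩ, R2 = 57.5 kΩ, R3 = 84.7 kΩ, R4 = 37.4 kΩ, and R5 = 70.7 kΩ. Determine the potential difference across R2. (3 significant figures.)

Total series resistance ΣR = 1.16 + 57.5 + 84.7 + 37.4 + 70.7 = 251.5 kΩ.
V = V_supply · R/ΣR = 20.3 × 0.2287 = 4.642 mV.

V ≈ 4.64 mV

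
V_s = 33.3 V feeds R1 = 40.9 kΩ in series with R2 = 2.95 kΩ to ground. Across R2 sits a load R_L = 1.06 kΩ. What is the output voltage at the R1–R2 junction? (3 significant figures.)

V_out ≈ 0.623 V

First combine the lower leg with the load: R2 ‖ R_L = 0.7798 kΩ.
Now apply the divider: V_out = 33.3 × 0.01871 = 0.6230 V.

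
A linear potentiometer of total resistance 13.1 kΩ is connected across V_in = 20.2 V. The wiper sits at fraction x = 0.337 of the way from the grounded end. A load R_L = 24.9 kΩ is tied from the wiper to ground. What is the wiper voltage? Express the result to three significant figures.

V_out ≈ 6.09 V

The pot divides into 8.685 kΩ above the wiper and 4.415 kΩ below.
(x·R_p) ‖ R_L = 3.750 kΩ.
Loaded-divider output: V_out = 20.2 × 0.3016 = 6.091 V.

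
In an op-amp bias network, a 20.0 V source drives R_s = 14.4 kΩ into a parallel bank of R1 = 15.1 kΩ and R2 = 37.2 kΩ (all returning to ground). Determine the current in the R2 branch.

I ≈ 0.230 mA

Parallel bank: R_p = 1/(1/15.1 + 1/37.2) = 10.74 kΩ.
V_A = 20.0 × 10.74/25.14 = 8.544 V.
I(R2) = V_A / R2 = 8.544/37.2 = 0.2297 mA.
(Check via current divider: I_total = 0.7955 mA; share G_k/ΣG = 0.2887 → same result.)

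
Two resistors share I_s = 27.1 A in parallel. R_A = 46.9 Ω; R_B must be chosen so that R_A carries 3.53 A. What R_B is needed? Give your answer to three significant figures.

In a two-way split, I_A/I_s = R_B/(R_A + R_B).
3.53/27.1 = R_B/(R_A + R_B) → R_B = R_A · (0.1303)/(1 − 0.1303) = 46.9 × 0.1498 = 7.024 Ω.

R_B ≈ 7.02 Ω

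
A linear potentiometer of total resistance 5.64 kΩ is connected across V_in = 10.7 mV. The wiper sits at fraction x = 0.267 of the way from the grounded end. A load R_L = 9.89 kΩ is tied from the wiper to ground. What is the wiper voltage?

The pot divides into 4.134 kΩ above the wiper and 1.506 kΩ below.
Lower segment in parallel with the load: 1.506 ‖ 9.89 = 1.307 kΩ.
Loaded-divider output: V_out = 10.7 × 0.2402 = 2.570 mV.

V_out ≈ 2.57 mV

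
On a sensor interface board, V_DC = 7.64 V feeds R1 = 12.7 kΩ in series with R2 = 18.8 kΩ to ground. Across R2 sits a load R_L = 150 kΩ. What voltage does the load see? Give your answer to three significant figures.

R2 ‖ R_L = (18.8 × 150)/(18.8 + 150) = 16.71 kΩ.
Now apply the divider: V_out = 7.64 × 0.5681 = 4.340 V.

V_out ≈ 4.34 V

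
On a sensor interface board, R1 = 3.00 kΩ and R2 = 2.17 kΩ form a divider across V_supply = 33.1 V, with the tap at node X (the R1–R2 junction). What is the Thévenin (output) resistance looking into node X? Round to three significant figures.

Zeroing V_supply shorts the top of R1 to ground, so R_th = R1 ‖ R2 = 1.259 kΩ.

R_th ≈ 1.26 kΩ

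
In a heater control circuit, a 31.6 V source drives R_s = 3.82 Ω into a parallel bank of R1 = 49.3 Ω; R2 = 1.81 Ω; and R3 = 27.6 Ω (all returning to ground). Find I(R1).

I ≈ 0.193 A

Parallel bank: R_p = 1/(1/49.3 + 1/1.81 + 1/27.6) = 1.642 Ω.
V_A by voltage divider: V_A = 31.6 × 1.642/(3.82 + 1.642) = 9.500 V.
Branch current I = V_A/R1 = 9.500/49.3 = 0.1927 A.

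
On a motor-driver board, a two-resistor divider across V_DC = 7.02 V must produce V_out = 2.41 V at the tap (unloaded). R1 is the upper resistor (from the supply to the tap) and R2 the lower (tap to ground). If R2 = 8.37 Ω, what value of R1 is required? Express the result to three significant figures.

R1 ≈ 16.0 Ω

V_out/V_DC = R2/(R1+R2) = 0.3433.
Rearranging, R1 = R2·(1−k)/k = 8.37 × 1.913 = 16.01 Ω.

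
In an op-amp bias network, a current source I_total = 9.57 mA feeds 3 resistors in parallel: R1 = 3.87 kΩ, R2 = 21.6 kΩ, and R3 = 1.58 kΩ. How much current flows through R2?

ΣG = 1/3.87 + 1/21.6 + 1/1.58 = 0.9376.
By the current-divider rule, I = I_total · G_k/ΣG = 9.57 × 0.04938 = 0.4725 mA.

I ≈ 0.473 mA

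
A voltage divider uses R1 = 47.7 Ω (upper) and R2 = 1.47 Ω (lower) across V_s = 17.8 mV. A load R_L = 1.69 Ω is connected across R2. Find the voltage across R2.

First combine the lower leg with the load: R2 ‖ R_L = 0.7862 Ω.
Now apply the divider: V_out = 17.8 × 0.01621 = 0.2886 mV.
(Unloaded it would be 0.532 mV; the load pulls it down.)

V_out ≈ 0.289 mV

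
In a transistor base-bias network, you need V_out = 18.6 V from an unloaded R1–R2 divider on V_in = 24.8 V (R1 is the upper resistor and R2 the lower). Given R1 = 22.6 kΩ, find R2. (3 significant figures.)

Required fraction k = V_out/V_in = 0.7500.
Rearranging, R2 = R1·k/(1−k) = 22.6 × 3.000 = 67.80 kΩ.

R2 ≈ 67.8 kΩ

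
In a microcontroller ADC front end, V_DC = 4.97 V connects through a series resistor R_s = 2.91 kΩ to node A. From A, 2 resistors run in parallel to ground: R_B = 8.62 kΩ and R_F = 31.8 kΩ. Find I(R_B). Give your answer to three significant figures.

Parallel bank: R_p = 1/(1/8.62 + 1/31.8) = 6.782 kΩ.
Node voltage V_A = V_DC · R_p/(R_s + R_p) = 4.97 × 0.6997 = 3.478 V.
I(R_B) = V_A / R_B = 3.478/8.62 = 0.4034 mA.

I ≈ 0.403 mA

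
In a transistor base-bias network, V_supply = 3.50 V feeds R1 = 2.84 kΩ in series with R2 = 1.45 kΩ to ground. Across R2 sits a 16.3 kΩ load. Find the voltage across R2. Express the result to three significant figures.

V_out ≈ 1.12 V

First combine the lower leg with the load: R2 ‖ R_L = 1.332 kΩ.
Then V_out = V_supply · R2'/(R1 + R2') = 3.50 × 1.332/4.172 = 1.117 V.
(Unloaded it would be 1.18 V; the load pulls it down.)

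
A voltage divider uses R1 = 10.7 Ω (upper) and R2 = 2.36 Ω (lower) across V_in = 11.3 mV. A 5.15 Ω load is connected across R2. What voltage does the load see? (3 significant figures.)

V_out ≈ 1.48 mV

R2 ‖ R_L = (2.36 × 5.15)/(2.36 + 5.15) = 1.618 Ω.
Then V_out = V_in · R2'/(R1 + R2') = 11.3 × 1.618/12.32 = 1.485 mV.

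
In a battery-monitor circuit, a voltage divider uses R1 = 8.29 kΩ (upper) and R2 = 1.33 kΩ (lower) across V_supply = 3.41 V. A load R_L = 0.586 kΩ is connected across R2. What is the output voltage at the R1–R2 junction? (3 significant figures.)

V_out ≈ 0.159 V

R2 ‖ R_L = (1.33 × 0.586)/(1.33 + 0.586) = 0.4068 kΩ.
Voltage divider with the loaded lower leg: V_out = 3.41 × 0.4068/(8.29 + 0.4068) = 3.41 × 0.04677 = 0.1595 V.
(Unloaded it would be 0.471 V; the load pulls it down.)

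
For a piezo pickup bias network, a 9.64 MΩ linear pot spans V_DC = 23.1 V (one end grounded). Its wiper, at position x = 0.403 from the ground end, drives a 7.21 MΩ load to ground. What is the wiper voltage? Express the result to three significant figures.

The pot divides into 5.755 MΩ above the wiper and 3.885 MΩ below.
(x·R_p) ‖ R_L = 2.525 MΩ.
Then V_out = V_DC · 2.525/(5.755 + 2.525) = 7.044 V.

V_out ≈ 7.04 V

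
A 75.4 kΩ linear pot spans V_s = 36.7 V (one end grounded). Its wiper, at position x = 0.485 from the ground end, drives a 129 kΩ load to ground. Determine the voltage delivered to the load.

Split the track: R_lower = x·R_p = 36.57 kΩ, R_upper = (1−x)·R_p = 38.83 kΩ.
(x·R_p) ‖ R_L = 28.49 kΩ.
Loaded-divider output: V_out = 36.7 × 0.4232 = 15.53 V.

V_out ≈ 15.5 V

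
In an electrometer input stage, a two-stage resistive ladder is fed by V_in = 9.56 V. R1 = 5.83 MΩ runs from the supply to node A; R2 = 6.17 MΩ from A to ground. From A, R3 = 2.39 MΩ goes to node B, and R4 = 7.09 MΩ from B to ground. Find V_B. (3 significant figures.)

V_B ≈ 2.79 V

Looking into the second stage from A: R3 + R4 = 9.480 MΩ appears in parallel with R2.
Effective lower resistance at A: R2 ‖ 9.480 = 3.737 MΩ.
First divider: V_A = V_in · 3.737/(5.83 + 3.737) = 3.735 V.
Stage 2 is unloaded, so V_B = V_A · R4/(R3+R4) = 3.735 × 7.09/9.480 = 2.793 V.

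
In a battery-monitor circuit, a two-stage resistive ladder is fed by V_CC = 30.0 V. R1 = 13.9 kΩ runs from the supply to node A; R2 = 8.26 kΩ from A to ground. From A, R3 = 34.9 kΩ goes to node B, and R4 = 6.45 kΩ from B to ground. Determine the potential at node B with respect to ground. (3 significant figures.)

Node A sees R2 in parallel with the series input of stage 2, R3 + R4 = 41.35 kΩ.
Effective lower resistance at A: R2 ‖ 41.35 = 6.885 kΩ.
V_A = 30.0 × 6.885/(13.9 + 6.885) = 9.937 V.
Stage 2 is unloaded, so V_B = V_A · R4/(R3+R4) = 9.937 × 6.45/41.35 = 1.550 V.

V_B ≈ 1.55 V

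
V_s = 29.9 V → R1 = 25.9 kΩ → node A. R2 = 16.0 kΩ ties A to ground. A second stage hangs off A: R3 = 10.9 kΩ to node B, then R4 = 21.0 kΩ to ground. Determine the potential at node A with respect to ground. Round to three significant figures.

V_A ≈ 8.72 V

Node A sees R2 in parallel with the series input of stage 2, R3 + R4 = 31.90 kΩ.
Effective lower resistance at A: R2 ‖ 31.90 = 10.66 kΩ.
First divider: V_A = V_s · 10.66/(25.9 + 10.66) = 8.716 V.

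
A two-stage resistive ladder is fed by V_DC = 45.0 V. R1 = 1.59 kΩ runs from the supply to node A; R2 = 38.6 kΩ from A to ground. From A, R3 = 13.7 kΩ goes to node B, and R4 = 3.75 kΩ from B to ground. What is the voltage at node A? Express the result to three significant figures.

Looking into the second stage from A: R3 + R4 = 17.45 kΩ appears in parallel with R2.
Effective lower resistance at A: R2 ‖ 17.45 = 12.02 kΩ.
V_A = 45.0 × 12.02/(1.59 + 12.02) = 39.74 V.

V_A ≈ 39.7 V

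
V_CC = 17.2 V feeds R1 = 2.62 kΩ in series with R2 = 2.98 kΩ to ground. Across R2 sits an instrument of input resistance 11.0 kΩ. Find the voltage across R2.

First combine the lower leg with the load: R2 ‖ R_L = 2.345 kΩ.
Voltage divider with the loaded lower leg: V_out = 17.2 × 2.345/(2.62 + 2.345) = 17.2 × 0.4723 = 8.123 V.

V_out ≈ 8.12 V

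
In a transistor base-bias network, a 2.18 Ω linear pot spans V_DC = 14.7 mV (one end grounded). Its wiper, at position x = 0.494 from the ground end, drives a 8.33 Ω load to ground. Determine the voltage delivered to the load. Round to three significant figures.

V_out ≈ 6.82 mV

Lower segment x·R_p = 1.077 Ω; upper segment (1−x)·R_p = 1.103 Ω.
R_L loads the lower segment: effective lower R = 0.9536 Ω.
Then V_out = V_DC · 0.9536/(1.103 + 0.9536) = 6.816 mV.
(Unloaded: V_out = x·V_DC = 7.26 mV.)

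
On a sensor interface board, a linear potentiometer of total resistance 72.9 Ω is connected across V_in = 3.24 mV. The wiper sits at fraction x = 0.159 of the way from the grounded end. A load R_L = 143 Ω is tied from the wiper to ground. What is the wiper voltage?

V_out ≈ 0.482 mV

Lower segment x·R_p = 11.59 Ω; upper segment (1−x)·R_p = 61.31 Ω.
R_L loads the lower segment: effective lower R = 10.72 Ω.
V_out = 3.24 × 10.72/(61.31 + 10.72) = 0.4823 mV.
(Unloaded: V_out = x·V_in = 0.515 mV.)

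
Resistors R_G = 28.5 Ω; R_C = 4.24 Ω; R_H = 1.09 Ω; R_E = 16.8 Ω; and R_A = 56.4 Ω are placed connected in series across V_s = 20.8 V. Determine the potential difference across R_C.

V ≈ 0.824 V

Series total: ΣR = 28.5 + 4.24 + 1.09 + 16.8 + 56.4 = 107.0 Ω.
By the voltage-divider rule, V = 20.8 × 4.240/107.0 = 0.8240 V.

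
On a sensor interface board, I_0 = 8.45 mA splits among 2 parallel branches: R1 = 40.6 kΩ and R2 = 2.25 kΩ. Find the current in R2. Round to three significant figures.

Two-branch current divider: I_k = I_0 · R_other/(R_1 + R_2).
So I = 8.45 × 40.6/42.85 = 8.006 mA.

I ≈ 8.01 mA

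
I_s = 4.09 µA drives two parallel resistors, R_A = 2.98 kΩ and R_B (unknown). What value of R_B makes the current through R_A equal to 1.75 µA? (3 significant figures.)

R_B ≈ 2.23 kΩ

In a two-way split, I_A/I_s = R_B/(R_A + R_B).
With f = 0.4279, R_B = R_A · f/(1−f) = 2.98 × 0.7479 = 2.229 kΩ.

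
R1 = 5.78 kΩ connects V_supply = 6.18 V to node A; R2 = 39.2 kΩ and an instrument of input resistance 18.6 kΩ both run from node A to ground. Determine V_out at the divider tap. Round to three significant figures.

V_out ≈ 4.24 V

First combine the lower leg with the load: R2 ‖ R_L = 12.61 kΩ.
Voltage divider with the loaded lower leg: V_out = 6.18 × 12.61/(5.78 + 12.61) = 6.18 × 0.6858 = 4.238 V.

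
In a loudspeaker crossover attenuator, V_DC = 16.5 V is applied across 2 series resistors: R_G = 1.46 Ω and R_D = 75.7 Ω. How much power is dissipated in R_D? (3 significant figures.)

ΣR = 77.16 Ω → I = 16.5/77.16 = 0.2138 A.
P(R_D) = I²·R_D = (0.2138)² × 75.7 = 3.462 W.

P ≈ 3.46 W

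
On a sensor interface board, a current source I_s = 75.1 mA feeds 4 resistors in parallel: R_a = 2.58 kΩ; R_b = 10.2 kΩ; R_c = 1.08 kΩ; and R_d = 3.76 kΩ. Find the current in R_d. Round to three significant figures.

Conductances: ΣG = 1/2.58 + 1/10.2 + 1/1.08 + 1/3.76 = 1.678 (1/kΩ).
Current divider: I(R_d) = I_s · G_k/ΣG = 75.1 × (0.2660/1.678) = 75.1 × 0.1585 = 11.91 mA.

I ≈ 11.9 mA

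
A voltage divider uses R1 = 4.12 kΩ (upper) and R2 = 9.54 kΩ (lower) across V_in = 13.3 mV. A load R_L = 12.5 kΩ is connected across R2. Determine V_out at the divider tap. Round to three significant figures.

First combine the lower leg with the load: R2 ‖ R_L = 5.411 kΩ.
Now apply the divider: V_out = 13.3 × 0.5677 = 7.551 mV.
(Unloaded it would be 9.29 mV; the load pulls it down.)

V_out ≈ 7.55 mV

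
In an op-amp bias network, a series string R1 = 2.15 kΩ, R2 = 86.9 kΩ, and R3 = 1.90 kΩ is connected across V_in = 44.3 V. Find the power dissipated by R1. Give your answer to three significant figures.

Series current I = V_in/ΣR = 44.3/90.95 = 0.4871 mA.
P = I²R = 0.2372 × 2.15 = 0.5101 mW.

P ≈ 0.510 mW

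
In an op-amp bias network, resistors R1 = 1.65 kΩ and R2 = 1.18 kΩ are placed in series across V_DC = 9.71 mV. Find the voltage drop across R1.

V ≈ 5.66 mV

Total series resistance ΣR = 1.65 + 1.18 = 2.830 kΩ.
V = V_DC · R/ΣR = 9.71 × 0.5830 = 5.661 mV.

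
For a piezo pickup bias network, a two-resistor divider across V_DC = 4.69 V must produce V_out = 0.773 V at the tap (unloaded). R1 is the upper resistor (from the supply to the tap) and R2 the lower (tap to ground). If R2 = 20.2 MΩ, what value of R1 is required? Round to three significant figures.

R1 ≈ 102 MΩ

Required fraction k = V_out/V_DC = 0.1648.
Rearranging, R1 = R2·(1−k)/k = 20.2 × 5.067 = 102.4 MΩ.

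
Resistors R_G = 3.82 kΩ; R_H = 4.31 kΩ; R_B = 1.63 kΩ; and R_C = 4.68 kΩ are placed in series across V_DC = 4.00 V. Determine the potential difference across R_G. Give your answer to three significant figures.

Series total: ΣR = 3.82 + 4.31 + 1.63 + 4.68 = 14.44 kΩ.
V = V_DC · R/ΣR = 4.00 × 0.2645 = 1.058 V.

V ≈ 1.06 V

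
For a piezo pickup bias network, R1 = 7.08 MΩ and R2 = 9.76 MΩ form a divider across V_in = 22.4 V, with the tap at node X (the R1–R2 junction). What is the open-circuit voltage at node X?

Open-circuit (no load on X): V_th = V_in · R2/(R1 + R2) = 22.4 × 9.76/(7.080 + 9.76) = 12.98 V.

V_th ≈ 13.0 V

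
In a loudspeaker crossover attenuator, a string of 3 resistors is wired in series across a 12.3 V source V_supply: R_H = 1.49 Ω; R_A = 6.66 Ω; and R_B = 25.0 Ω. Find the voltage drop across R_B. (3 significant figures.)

V ≈ 9.28 V

Series total: ΣR = 1.49 + 6.66 + 25.0 = 33.15 Ω.
By the voltage-divider rule, V = 12.3 × 25.00/33.15 = 9.276 V.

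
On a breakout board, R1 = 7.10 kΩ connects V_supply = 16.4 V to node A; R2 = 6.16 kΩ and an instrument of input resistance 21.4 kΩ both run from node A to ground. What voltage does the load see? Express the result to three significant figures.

First combine the lower leg with the load: R2 ‖ R_L = 4.783 kΩ.
Voltage divider with the loaded lower leg: V_out = 16.4 × 4.783/(7.10 + 4.783) = 16.4 × 0.4025 = 6.601 V.

V_out ≈ 6.60 V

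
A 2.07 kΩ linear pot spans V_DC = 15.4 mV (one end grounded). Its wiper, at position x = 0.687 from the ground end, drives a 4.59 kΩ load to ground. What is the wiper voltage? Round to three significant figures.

V_out ≈ 9.64 mV

The pot divides into 0.6479 kΩ above the wiper and 1.422 kΩ below.
Lower segment in parallel with the load: 1.422 ‖ 4.59 = 1.086 kΩ.
Then V_out = V_DC · 1.086/(0.6479 + 1.086) = 9.645 mV.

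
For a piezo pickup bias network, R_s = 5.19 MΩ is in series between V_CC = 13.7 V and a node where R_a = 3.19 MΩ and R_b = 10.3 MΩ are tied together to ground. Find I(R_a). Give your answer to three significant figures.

Combine the parallel branches: R_p = (1/3.19 + 1/10.3)⁻¹ = 2.436 MΩ.
V_A by voltage divider: V_A = 13.7 × 2.436/(5.19 + 2.436) = 4.376 V.
I(R_a) = V_A / R_a = 4.376/3.19 = 1.372 µA.

I ≈ 1.37 µA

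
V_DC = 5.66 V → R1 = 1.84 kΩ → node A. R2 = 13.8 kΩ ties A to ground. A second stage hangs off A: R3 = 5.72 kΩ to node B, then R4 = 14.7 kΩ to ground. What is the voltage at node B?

V_B ≈ 3.33 V

The second stage (R3 + R4 = 20.42 kΩ) loads node A in parallel with R2.
R2 ‖ (R3+R4) = 8.235 kΩ.
V_A = 5.66 × 8.235/(1.84 + 8.235) = 4.626 V.
Stage 2 is unloaded, so V_B = V_A · R4/(R3+R4) = 4.626 × 14.7/20.42 = 3.330 V.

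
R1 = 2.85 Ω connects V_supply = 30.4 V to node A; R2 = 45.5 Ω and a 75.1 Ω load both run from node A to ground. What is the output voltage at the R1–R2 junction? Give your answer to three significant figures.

R2 ‖ R_L = (45.5 × 75.1)/(45.5 + 75.1) = 28.33 Ω.
Voltage divider with the loaded lower leg: V_out = 30.4 × 28.33/(2.85 + 28.33) = 30.4 × 0.9086 = 27.62 V.
(Unloaded it would be 28.6 V; the load pulls it down.)

V_out ≈ 27.6 V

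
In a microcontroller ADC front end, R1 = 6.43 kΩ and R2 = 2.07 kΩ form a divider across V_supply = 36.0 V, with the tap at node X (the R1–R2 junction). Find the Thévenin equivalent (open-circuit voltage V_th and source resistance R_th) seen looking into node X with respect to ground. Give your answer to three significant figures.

V_th is the unloaded tap voltage: V_supply · R2/(R1+R2) = 36.0 × 0.2435 = 8.767 V.
Looking into X with the source shorted: R_th = R1·R2/(R1+R2) = 6.430 × 2.07/8.500 = 1.566 kΩ.

V_th ≈ 8.77 V, R_th ≈ 1.57 kΩ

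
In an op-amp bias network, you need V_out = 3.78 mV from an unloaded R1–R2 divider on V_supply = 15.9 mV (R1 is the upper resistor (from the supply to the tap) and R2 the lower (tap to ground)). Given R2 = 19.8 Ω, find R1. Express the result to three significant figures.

R1 ≈ 63.5 Ω

V_out/V_supply = R2/(R1+R2) = 0.2377.
R1 = R2·(1/k − 1) = 19.8 × 3.206 = 63.49 Ω.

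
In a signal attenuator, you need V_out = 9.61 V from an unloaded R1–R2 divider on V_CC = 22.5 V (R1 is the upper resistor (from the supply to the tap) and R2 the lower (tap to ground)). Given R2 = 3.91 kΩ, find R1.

The divider ratio is R2/(R1+R2) = 9.61/22.5 = 0.4271.
So R1 = R2 · (V_CC/V_out − 1) = 3.91 × (22.5/9.61 − 1) = 3.91 × 1.341 = 5.245 kΩ.

R1 ≈ 5.24 kΩ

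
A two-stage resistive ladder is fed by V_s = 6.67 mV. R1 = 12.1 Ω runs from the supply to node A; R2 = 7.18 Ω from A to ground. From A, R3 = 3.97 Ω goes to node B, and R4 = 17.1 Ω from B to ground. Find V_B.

Looking into the second stage from A: R3 + R4 = 21.07 Ω appears in parallel with R2.
Effective lower resistance at A: R2 ‖ 21.07 = 5.355 Ω.
So V_A = 6.67 × 0.3068 = 2.046 mV.
Then the unloaded second divider: V_B = V_A × R4/(R3+R4) = 2.046 × 0.8116 = 1.661 mV.

V_B ≈ 1.66 mV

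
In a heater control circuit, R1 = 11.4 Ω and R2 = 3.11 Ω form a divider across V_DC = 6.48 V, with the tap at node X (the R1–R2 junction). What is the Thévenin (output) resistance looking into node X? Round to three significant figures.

With V_DC suppressed (replaced by a short), R_th = R1 ‖ R2 = (11.40 × 3.11)/(11.40 + 3.11) = 2.443 Ω.

R_th ≈ 2.44 Ω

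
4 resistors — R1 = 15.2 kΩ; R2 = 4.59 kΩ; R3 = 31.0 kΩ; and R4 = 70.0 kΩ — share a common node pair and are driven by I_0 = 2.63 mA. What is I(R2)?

I ≈ 1.74 mA

ΣG = 1/15.2 + 1/4.59 + 1/31.0 + 1/70.0 = 0.3302.
R2 takes the fraction G_k/ΣG = 0.2179/0.3302 = 0.6598, so I = 2.63 × 0.6598 = 1.735 mA.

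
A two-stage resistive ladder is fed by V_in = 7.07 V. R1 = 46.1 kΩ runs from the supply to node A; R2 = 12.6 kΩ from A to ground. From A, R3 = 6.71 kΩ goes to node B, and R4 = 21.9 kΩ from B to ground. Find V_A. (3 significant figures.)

The second stage (R3 + R4 = 28.61 kΩ) loads node A in parallel with R2.
Effective lower resistance at A: R2 ‖ 28.61 = 8.748 kΩ.
First divider: V_A = V_in · 8.748/(46.1 + 8.748) = 1.128 V.

V_A ≈ 1.13 V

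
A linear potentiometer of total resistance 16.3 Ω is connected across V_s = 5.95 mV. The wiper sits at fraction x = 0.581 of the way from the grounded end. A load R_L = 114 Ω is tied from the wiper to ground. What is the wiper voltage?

V_out ≈ 3.34 mV

The pot divides into 6.830 Ω above the wiper and 9.470 Ω below.
(x·R_p) ‖ R_L = 8.744 Ω.
V_out = 5.95 × 8.744/(6.830 + 8.744) = 3.341 mV.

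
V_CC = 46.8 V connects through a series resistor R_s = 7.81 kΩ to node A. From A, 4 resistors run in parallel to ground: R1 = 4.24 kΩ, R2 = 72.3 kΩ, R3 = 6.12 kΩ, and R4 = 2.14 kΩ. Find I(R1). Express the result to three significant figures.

I ≈ 1.40 mA

Combine the parallel branches: R_p = (1/4.24 + 1/72.3 + 1/6.12 + 1/2.14)⁻¹ = 1.136 kΩ.
V_A by voltage divider: V_A = 46.8 × 1.136/(7.81 + 1.136) = 5.942 V.
Branch current I = V_A/R1 = 5.942/4.24 = 1.401 mA.
(Equivalently: I_total = 5.231 mA, then current-divider fraction G_k/ΣG = 0.2679.)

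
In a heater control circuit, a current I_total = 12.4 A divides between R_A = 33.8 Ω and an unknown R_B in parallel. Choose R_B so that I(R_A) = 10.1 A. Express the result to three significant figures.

R_B ≈ 148 Ω

Two-branch current divider: I_A = I_total · R_B/(R_A + R_B).
With f = 0.8145, R_B = R_A · f/(1−f) = 33.8 × 4.391 = 148.4 Ω.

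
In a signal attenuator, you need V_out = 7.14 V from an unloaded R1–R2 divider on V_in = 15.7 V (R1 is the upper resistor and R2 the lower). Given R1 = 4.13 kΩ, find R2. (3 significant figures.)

The divider ratio is R2/(R1+R2) = 7.14/15.7 = 0.4548.
Rearranging, R2 = R1·k/(1−k) = 4.13 × 0.8341 = 3.445 kΩ.

R2 ≈ 3.44 kΩ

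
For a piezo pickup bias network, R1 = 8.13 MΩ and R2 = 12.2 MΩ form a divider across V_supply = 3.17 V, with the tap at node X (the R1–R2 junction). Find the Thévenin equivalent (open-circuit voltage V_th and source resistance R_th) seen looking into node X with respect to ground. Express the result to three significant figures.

With X open, the divider is unloaded: V_th = 3.17 × 12.2/20.33 = 1.902 V.
Looking into X with the source shorted: R_th = R1·R2/(R1+R2) = 8.130 × 12.2/20.33 = 4.879 MΩ.

V_th ≈ 1.90 V, R_th ≈ 4.88 MΩ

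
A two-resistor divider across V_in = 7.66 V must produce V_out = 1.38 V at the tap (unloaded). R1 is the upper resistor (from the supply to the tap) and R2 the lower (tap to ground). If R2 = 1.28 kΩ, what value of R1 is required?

Required fraction k = V_out/V_in = 0.1802.
R1 = R2·(1/k − 1) = 1.28 × 4.551 = 5.825 kΩ.

R1 ≈ 5.82 kΩ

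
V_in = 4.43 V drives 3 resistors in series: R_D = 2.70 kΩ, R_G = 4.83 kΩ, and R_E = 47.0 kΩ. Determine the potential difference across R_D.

ΣR = 2.70 + 4.83 + 47.0 = 54.53 kΩ.
Voltage divider: V = V_in · (2.700 / 54.53) = 4.43 × 0.04951 = 0.2193 V.

V ≈ 0.219 V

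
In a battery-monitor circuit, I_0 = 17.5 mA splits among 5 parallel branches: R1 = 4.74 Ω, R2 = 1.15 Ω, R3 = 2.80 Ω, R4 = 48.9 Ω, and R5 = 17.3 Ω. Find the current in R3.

I ≈ 4.12 mA

ΣG = 1/4.74 + 1/1.15 + 1/2.80 + 1/48.9 + 1/17.3 = 1.516.
Current divider: I(R3) = I_0 · G_k/ΣG = 17.5 × (0.3571/1.516) = 17.5 × 0.2356 = 4.123 mA.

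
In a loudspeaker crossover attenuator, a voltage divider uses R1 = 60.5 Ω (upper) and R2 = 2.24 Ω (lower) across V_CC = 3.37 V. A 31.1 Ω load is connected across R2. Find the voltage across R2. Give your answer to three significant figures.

V_out ≈ 0.113 V

First combine the lower leg with the load: R2 ‖ R_L = 2.090 Ω.
Then V_out = V_CC · R2'/(R1 + R2') = 3.37 × 2.090/62.59 = 0.1125 V.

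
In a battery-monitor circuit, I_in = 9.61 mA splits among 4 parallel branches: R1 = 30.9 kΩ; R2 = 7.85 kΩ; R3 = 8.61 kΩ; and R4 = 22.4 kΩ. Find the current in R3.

Total conductance ΣG = 1/30.9 + 1/7.85 + 1/8.61 + 1/22.4 = 0.3205 (units of 1/kΩ).
R3 takes the fraction G_k/ΣG = 0.1161/0.3205 = 0.3623, so I = 9.61 × 0.3623 = 3.482 mA.

I ≈ 3.48 mA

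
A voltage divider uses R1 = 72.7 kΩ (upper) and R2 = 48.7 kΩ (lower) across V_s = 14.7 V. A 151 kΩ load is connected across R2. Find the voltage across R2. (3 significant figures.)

V_out ≈ 4.94 V

First combine the lower leg with the load: R2 ‖ R_L = 36.82 kΩ.
Then V_out = V_s · R2'/(R1 + R2') = 14.7 × 36.82/109.5 = 4.942 V.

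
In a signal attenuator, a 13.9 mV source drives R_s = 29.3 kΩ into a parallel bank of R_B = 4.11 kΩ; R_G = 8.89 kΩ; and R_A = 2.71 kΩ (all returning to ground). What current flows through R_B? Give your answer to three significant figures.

I ≈ 0.152 µA

Combine the parallel branches: R_p = (1/4.11 + 1/8.89 + 1/2.71)⁻¹ = 1.380 kΩ.
V_A = 13.9 × 1.380/30.68 = 0.6251 mV.
I(R_B) = V_A / R_B = 0.6251/4.11 = 0.1521 µA.
(Equivalently: I_total = 0.4531 µA, then current-divider fraction G_k/ΣG = 0.3357.)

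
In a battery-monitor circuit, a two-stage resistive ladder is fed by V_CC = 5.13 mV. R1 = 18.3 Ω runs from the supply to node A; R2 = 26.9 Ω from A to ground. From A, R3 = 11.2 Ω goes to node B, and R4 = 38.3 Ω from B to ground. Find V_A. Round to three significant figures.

The second stage (R3 + R4 = 49.50 Ω) loads node A in parallel with R2.
Effective lower resistance at A: R2 ‖ 49.50 = 17.43 Ω.
First divider: V_A = V_CC · 17.43/(18.3 + 17.43) = 2.502 mV.

V_A ≈ 2.50 mV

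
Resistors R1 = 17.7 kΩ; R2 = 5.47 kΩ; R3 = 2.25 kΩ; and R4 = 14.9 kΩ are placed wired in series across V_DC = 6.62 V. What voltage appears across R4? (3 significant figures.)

V ≈ 2.45 V

Total series resistance ΣR = 17.7 + 5.47 + 2.25 + 14.9 = 40.32 kΩ.
V = V_DC · R/ΣR = 6.62 × 0.3695 = 2.446 V.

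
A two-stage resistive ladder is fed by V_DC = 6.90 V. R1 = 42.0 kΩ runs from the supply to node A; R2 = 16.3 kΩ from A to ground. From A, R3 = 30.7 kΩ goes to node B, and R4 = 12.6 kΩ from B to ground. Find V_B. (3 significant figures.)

Looking into the second stage from A: R3 + R4 = 43.30 kΩ appears in parallel with R2.
Effective lower resistance at A: R2 ‖ 43.30 = 11.84 kΩ.
So V_A = 6.90 × 0.2199 = 1.518 V.
Then the unloaded second divider: V_B = V_A × R4/(R3+R4) = 1.518 × 0.2910 = 0.4416 V.

V_B ≈ 0.442 V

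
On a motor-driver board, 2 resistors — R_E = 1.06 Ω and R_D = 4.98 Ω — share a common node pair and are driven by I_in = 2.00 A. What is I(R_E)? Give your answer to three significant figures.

I ≈ 1.65 A

For two parallel branches, I_k = I_in · (other R)/(sum of R).
I(R_E) = 2.00 × 4.98/(1.06 + 4.98) = 2.00 × 0.8245 = 1.649 A.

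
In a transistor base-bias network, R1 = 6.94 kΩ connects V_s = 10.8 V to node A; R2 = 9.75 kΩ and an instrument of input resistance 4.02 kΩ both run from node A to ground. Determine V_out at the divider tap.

V_out ≈ 3.14 V

The load sits in parallel with R2, giving an effective lower resistance R2' = R2·R_L/(R2+R_L) = 2.846 kΩ.
Voltage divider with the loaded lower leg: V_out = 10.8 × 2.846/(6.94 + 2.846) = 10.8 × 0.2909 = 3.141 V.
(Unloaded it would be 6.31 V; the load pulls it down.)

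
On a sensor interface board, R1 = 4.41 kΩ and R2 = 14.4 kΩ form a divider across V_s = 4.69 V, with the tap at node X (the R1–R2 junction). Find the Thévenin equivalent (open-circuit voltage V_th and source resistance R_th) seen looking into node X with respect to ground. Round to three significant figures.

Open-circuit (no load on X): V_th = V_s · R2/(R1 + R2) = 4.69 × 14.4/(4.410 + 14.4) = 3.590 V.
Zeroing V_s shorts the top of R1 to ground, so R_th = R1 ‖ R2 = 3.376 kΩ.

V_th ≈ 3.59 V, R_th ≈ 3.38 kΩ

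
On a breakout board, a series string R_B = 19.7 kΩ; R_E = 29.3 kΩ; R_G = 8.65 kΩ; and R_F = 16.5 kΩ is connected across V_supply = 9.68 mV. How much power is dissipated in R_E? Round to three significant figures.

P ≈ 0.499 nW

Series current I = V_supply/ΣR = 9.68/74.15 = 0.1305 µA.
P = I²R = 0.01704 × 29.3 = 0.4993 nW.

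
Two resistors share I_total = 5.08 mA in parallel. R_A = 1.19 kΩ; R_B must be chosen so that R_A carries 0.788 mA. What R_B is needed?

The fraction through R_A equals R_B/(R_A+R_B).
With f = 0.1551, R_B = R_A · f/(1−f) = 1.19 × 0.1836 = 0.2185 kΩ.

R_B ≈ 0.218 kΩ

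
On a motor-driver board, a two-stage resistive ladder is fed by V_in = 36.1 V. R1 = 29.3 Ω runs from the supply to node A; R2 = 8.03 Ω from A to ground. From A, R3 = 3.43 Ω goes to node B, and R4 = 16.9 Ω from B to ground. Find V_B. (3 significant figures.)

V_B ≈ 4.93 V

The second stage (R3 + R4 = 20.33 Ω) loads node A in parallel with R2.
R2 ‖ (R3+R4) = 5.756 Ω.
V_A = 36.1 × 5.756/(29.3 + 5.756) = 5.928 V.
Then the unloaded second divider: V_B = V_A × R4/(R3+R4) = 5.928 × 0.8313 = 4.928 V.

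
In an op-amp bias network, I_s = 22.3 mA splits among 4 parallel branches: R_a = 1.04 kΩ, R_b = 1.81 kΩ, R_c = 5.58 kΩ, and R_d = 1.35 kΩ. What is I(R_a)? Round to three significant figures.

I ≈ 8.81 mA

Total conductance ΣG = 1/1.04 + 1/1.81 + 1/5.58 + 1/1.35 = 2.434 (units of 1/kΩ).
R_a takes the fraction G_k/ΣG = 0.9615/2.434 = 0.3950, so I = 22.3 × 0.3950 = 8.810 mA.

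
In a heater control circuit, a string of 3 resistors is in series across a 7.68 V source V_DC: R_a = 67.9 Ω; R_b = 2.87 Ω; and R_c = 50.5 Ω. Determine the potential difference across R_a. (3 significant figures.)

V ≈ 4.30 V

Series total: ΣR = 67.9 + 2.87 + 50.5 = 121.3 Ω.
Voltage divider: V = V_DC · (67.90 / 121.3) = 7.68 × 0.5599 = 4.300 V.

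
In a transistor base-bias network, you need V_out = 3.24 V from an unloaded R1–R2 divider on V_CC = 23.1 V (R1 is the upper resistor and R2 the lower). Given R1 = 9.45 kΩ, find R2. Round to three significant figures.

Required fraction k = V_out/V_CC = 0.1403.
So R2 = R1 · V_out/(V_CC − V_out) = 9.45 × 3.24/(23.1 − 3.24) = 9.45 × 0.1631 = 1.542 kΩ.

R2 ≈ 1.54 kΩ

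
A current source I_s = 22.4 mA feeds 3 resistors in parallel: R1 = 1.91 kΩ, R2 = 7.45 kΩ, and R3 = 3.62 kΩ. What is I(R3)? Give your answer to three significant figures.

I ≈ 6.62 mA

ΣG = 1/1.91 + 1/7.45 + 1/3.62 = 0.9340.
Current divider: I(R3) = I_s · G_k/ΣG = 22.4 × (0.2762/0.9340) = 22.4 × 0.2958 = 6.625 mA.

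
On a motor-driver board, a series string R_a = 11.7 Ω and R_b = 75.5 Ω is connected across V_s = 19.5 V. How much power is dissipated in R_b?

P ≈ 3.78 W

ΣR = 87.20 Ω → I = 19.5/87.20 = 0.2236 A.
V(R_b) = I·R = 16.88 V; P = V·I = 16.88 × 0.2236 = 3.776 W.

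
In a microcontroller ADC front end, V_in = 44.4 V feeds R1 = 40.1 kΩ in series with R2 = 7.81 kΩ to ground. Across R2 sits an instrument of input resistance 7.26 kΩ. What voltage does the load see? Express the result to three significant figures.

First combine the lower leg with the load: R2 ‖ R_L = 3.762 kΩ.
Voltage divider with the loaded lower leg: V_out = 44.4 × 3.762/(40.1 + 3.762) = 44.4 × 0.08578 = 3.809 V.

V_out ≈ 3.81 V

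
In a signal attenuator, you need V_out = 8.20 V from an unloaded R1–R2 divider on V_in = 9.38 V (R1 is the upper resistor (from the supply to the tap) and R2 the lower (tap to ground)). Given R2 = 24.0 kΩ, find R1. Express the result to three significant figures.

Required fraction k = V_out/V_in = 0.8742.
Rearranging, R1 = R2·(1−k)/k = 24.0 × 0.1439 = 3.454 kΩ.

R1 ≈ 3.45 kΩ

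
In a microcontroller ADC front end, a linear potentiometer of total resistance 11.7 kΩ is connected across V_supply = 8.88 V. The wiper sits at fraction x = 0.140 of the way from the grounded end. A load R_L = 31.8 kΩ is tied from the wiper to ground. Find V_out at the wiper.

V_out ≈ 1.19 V

The pot divides into 10.06 kΩ above the wiper and 1.638 kΩ below.
R_L loads the lower segment: effective lower R = 1.558 kΩ.
Loaded-divider output: V_out = 8.88 × 0.1341 = 1.190 V.
(Unloaded: V_out = x·V_supply = 1.24 V.)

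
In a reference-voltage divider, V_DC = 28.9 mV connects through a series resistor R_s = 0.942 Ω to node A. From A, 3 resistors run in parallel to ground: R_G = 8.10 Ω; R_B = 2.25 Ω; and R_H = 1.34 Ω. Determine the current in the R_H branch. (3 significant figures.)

Parallel bank: R_p = 1/(1/8.10 + 1/2.25 + 1/1.34) = 0.7609 Ω.
V_A = 28.9 × 0.7609/1.703 = 12.91 mV.
I(R_H) = V_A / R_H = 12.91/1.34 = 9.637 mA.

I ≈ 9.64 mA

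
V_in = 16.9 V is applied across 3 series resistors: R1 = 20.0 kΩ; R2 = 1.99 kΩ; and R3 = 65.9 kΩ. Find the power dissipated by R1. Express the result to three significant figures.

The common current is I = 16.9/87.89 = 0.1923 mA.
V(R1) = I·R = 3.846 V; P = V·I = 3.846 × 0.1923 = 0.7395 mW.

P ≈ 0.739 mW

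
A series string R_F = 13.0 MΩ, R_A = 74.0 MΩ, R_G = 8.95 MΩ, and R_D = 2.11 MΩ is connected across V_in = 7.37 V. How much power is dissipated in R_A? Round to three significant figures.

P ≈ 0.418 µW

ΣR = 98.06 MΩ → I = 7.37/98.06 = 0.07516 µA.
V(R_A) = I·R = 5.562 V; P = V·I = 5.562 × 0.07516 = 0.4180 µW.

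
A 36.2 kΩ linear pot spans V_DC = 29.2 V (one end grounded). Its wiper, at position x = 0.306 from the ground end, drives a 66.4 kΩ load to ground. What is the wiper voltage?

The pot divides into 25.12 kΩ above the wiper and 11.08 kΩ below.
R_L loads the lower segment: effective lower R = 9.493 kΩ.
Then V_out = V_DC · 9.493/(25.12 + 9.493) = 8.008 V.

V_out ≈ 8.01 V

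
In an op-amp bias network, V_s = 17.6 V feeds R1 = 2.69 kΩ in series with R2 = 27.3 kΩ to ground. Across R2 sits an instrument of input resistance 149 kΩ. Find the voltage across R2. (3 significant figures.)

V_out ≈ 15.8 V

R2 ‖ R_L = (27.3 × 149)/(27.3 + 149) = 23.07 kΩ.
Then V_out = V_s · R2'/(R1 + R2') = 17.6 × 23.07/25.76 = 15.76 V.
(Unloaded it would be 16.0 V; the load pulls it down.)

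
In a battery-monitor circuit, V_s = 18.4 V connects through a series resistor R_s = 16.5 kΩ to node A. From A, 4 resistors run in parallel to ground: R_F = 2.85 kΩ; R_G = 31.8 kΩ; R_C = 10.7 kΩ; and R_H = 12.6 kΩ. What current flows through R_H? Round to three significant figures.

I ≈ 0.144 mA

Parallel bank: R_p = 1/(1/2.85 + 1/31.8 + 1/10.7 + 1/12.6) = 1.801 kΩ.
V_A by voltage divider: V_A = 18.4 × 1.801/(16.5 + 1.801) = 1.811 V.
Branch current I = V_A/R_H = 1.811/12.6 = 0.1437 mA.
(Equivalently: I_total = 1.005 mA, then current-divider fraction G_k/ΣG = 0.1430.)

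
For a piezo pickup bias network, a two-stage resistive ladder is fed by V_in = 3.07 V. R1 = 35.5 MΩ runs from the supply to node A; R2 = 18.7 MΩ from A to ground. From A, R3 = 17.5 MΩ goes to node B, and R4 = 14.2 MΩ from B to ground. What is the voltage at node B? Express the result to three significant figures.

The second stage (R3 + R4 = 31.70 MΩ) loads node A in parallel with R2.
R2 ‖ (R3+R4) = 11.76 MΩ.
First divider: V_A = V_in · 11.76/(35.5 + 11.76) = 0.7640 V.
Then the unloaded second divider: V_B = V_A × R4/(R3+R4) = 0.7640 × 0.4479 = 0.3422 V.

V_B ≈ 0.342 V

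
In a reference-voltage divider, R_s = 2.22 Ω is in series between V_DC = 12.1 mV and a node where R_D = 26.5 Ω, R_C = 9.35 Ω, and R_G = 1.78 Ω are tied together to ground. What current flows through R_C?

Parallel bank: R_p = 1/(1/26.5 + 1/9.35 + 1/1.78) = 1.415 Ω.
V_A = 12.1 × 1.415/3.635 = 4.711 mV.
Branch current I = V_A/R_C = 4.711/9.35 = 0.5039 mA.

I ≈ 0.504 mA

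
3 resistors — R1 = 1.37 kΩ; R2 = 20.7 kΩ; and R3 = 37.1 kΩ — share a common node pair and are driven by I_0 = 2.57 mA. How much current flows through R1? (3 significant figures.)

Total conductance ΣG = 1/1.37 + 1/20.7 + 1/37.1 = 0.8052 (units of 1/kΩ).
Current divider: I(R1) = I_0 · G_k/ΣG = 2.57 × (0.7299/0.8052) = 2.57 × 0.9065 = 2.330 mA.

I ≈ 2.33 mA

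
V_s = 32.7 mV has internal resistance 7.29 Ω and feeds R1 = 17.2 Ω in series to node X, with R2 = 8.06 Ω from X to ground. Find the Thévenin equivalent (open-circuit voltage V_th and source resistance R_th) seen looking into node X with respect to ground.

V_th ≈ 8.10 mV, R_th ≈ 6.06 Ω

R1' = 7.29 + 17.2 = 24.49 Ω (source resistance + R1).
With X open, the divider is unloaded: V_th = 32.7 × 8.06/32.55 = 8.097 mV.
Looking into X with the source shorted: R_th = R1'·R2/(R1'+R2) = 24.49 × 8.06/32.55 = 6.064 Ω.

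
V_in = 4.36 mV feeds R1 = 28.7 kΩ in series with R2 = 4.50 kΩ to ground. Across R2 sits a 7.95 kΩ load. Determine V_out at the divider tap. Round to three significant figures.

V_out ≈ 0.397 mV

The load sits in parallel with R2, giving an effective lower resistance R2' = R2·R_L/(R2+R_L) = 2.873 kΩ.
Then V_out = V_in · R2'/(R1 + R2') = 4.36 × 2.873/31.57 = 0.3968 mV.
(Unloaded it would be 0.591 mV; the load pulls it down.)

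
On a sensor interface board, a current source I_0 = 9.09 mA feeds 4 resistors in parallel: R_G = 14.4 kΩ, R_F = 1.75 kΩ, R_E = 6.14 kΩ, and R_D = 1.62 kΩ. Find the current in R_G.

Conductances: ΣG = 1/14.4 + 1/1.75 + 1/6.14 + 1/1.62 = 1.421 (1/kΩ).
By the current-divider rule, I = I_0 · G_k/ΣG = 9.09 × 0.04887 = 0.4442 mA.

I ≈ 0.444 mA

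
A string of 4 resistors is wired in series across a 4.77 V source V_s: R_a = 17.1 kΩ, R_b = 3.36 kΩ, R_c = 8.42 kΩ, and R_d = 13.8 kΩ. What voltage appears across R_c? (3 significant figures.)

V ≈ 0.941 V

Series total: ΣR = 17.1 + 3.36 + 8.42 + 13.8 = 42.68 kΩ.
By the voltage-divider rule, V = 4.77 × 8.420/42.68 = 0.9410 V.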